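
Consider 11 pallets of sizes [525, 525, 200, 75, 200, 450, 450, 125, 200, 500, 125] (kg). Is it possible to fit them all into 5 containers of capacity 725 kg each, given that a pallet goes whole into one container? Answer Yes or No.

A valid assignment using 5 containers:
  container 1: 525 + 200 = 725
  container 2: 525 + 200 = 725
  container 3: 500 + 200 = 700
  container 4: 450 + 125 + 125 = 700
  container 5: 450 + 75 = 525
Every load is within 725 kg, so 5 containers suffice.

Yes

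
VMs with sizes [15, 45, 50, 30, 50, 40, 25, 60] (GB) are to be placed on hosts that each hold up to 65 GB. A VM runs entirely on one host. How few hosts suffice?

Total = 60 + 50 + 50 + 45 + 40 + 30 + 25 + 15 = 315 GB.
Lower bound: ⌈315/65⌉ = 5 hosts.
A packing using 6 hosts:
  host 1: 60 = 60
  host 2: 50 + 15 = 65
  host 3: 50 = 50
  host 4: 45 = 45
  host 5: 40 + 25 = 65
  host 6: 30 = 30
No arrangement into 5 hosts stays within capacity, so 6 is optimal.

6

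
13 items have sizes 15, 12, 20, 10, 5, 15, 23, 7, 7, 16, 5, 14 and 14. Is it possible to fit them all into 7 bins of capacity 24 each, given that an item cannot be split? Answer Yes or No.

Total = 163; ⌈163/24⌉ = 7.
The bound of 7 does not rule out 7, but exhaustive search shows no assignment into 7 bins of capacity 24 exists — the minimum is 8.

No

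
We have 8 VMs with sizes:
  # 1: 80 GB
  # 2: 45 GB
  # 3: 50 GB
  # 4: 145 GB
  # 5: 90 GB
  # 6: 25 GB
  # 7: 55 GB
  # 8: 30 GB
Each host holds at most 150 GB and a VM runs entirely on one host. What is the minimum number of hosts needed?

Total = 145 + 90 + 80 + 55 + 50 + 45 + 30 + 25 = 520 GB.
Lower bound: ⌈520/150⌉ = 4 hosts.
A packing using 4 hosts:
  host 1: 145 = 145
  host 2: 90 + 55 = 145
  host 3: 80 + 50 = 130
  host 4: 45 + 30 + 25 = 100
This matches the lower bound, so 4 is optimal.

4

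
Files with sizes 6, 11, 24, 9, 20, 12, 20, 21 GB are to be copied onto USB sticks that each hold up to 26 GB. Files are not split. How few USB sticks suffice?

Total = 24 + 21 + 20 + 20 + 12 + 11 + 9 + 6 = 123 GB.
Lower bound: ⌈123/26⌉ = 5 USB sticks.
A packing using 6 USB sticks:
  USB stick 1: 24 = 24
  USB stick 2: 21 = 21
  USB stick 3: 20 + 6 = 26
  USB stick 4: 20 = 20
  USB stick 5: 12 + 11 = 23
  USB stick 6: 9 = 9
No arrangement into 5 USB sticks stays within capacity, so 6 is optimal.

6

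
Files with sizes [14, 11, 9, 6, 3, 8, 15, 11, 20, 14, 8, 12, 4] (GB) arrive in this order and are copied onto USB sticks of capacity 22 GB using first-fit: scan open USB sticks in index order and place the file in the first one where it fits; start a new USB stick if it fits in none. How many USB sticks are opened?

7

  14 → USB stick 1 (new)  [load 14/22]
  11 → USB stick 2 (new)  [load 11/22]
  9 → USB stick 2  [load 20/22]
  6 → USB stick 1  [load 20/22]
  3 → USB stick 3 (new)  [load 3/22]
  8 → USB stick 3  [load 11/22]
  15 → USB stick 4 (new)  [load 15/22]
  11 → USB stick 3  [load 22/22]
  20 → USB stick 5 (new)  [load 20/22]
  14 → USB stick 6 (new)  [load 14/22]
  8 → USB stick 6  [load 22/22]
  12 → USB stick 7 (new)  [load 12/22]
  4 → USB stick 4  [load 19/22]
7 USB sticks opened.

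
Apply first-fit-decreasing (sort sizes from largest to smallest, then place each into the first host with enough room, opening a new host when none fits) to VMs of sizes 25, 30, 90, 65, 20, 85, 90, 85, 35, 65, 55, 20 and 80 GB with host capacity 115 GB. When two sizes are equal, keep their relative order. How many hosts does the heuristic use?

Sorted descending: 90, 90, 85, 85, 80, 65, 65, 55, 35, 30, 25, 20, 20.
  90 → host 1 (new)  [load 90/115]
  90 → host 2 (new)  [load 90/115]
  85 → host 3 (new)  [load 85/115]
  85 → host 4 (new)  [load 85/115]
  80 → host 5 (new)  [load 80/115]
  65 → host 6 (new)  [load 65/115]
  65 → host 7 (new)  [load 65/115]
  55 → host 8 (new)  [load 55/115]
  35 → host 5  [load 115/115]
  30 → host 3  [load 115/115]
  25 → host 1  [load 115/115]
  20 → host 2  [load 110/115]
  20 → host 4  [load 105/115]
8 hosts opened.

8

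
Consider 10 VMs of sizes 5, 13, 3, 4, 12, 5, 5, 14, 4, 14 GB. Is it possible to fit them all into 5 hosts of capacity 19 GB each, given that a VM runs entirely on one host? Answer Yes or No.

A valid assignment using 5 hosts:
  host 1: 14 + 5 = 19
  host 2: 14 + 5 = 19
  host 3: 13 + 5 = 18
  host 4: 12 + 4 + 3 = 19
  host 5: 4 = 4
Every load is within 19 GB, so 5 hosts suffice.

Yes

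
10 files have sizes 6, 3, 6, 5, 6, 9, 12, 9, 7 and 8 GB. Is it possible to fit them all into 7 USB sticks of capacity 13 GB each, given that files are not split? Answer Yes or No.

A valid assignment using 6 USB sticks:
  USB stick 1: 12 = 12
  USB stick 2: 9 + 3 = 12
  USB stick 3: 9 = 9
  USB stick 4: 8 + 5 = 13
  USB stick 5: 7 + 6 = 13
  USB stick 6: 6 + 6 = 12
That uses only 6 ≤ 7, so 7 USB sticks are enough.

Yes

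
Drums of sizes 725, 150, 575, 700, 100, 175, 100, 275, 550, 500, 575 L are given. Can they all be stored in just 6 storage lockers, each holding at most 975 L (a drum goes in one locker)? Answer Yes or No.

Yes

A valid assignment using 6 storage lockers:
  locker 1: 725 + 175 = 900
  locker 2: 700 + 275 = 975
  locker 3: 575 + 150 + 100 + 100 = 925
  locker 4: 575 = 575
  locker 5: 550 = 550
  locker 6: 500 = 500
Every load is within 975 L, so 6 storage lockers suffice.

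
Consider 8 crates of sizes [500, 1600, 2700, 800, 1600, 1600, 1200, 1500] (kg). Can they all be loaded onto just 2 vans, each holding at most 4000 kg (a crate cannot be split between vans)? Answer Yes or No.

No

Total = 11500 kg; ⌈11500/4000⌉ = 3.
At least 3 vans are required, but only 2 are allowed.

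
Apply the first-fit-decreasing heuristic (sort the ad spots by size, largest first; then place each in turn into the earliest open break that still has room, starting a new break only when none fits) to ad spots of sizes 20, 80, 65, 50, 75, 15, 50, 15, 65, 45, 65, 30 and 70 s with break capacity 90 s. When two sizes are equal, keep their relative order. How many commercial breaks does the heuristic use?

9

Sorted descending: 80, 75, 70, 65, 65, 65, 50, 50, 45, 30, 20, 15, 15.
  80 → break 1 (new)  [load 80/90]
  75 → break 2 (new)  [load 75/90]
  70 → break 3 (new)  [load 70/90]
  65 → break 4 (new)  [load 65/90]
  65 → break 5 (new)  [load 65/90]
  65 → break 6 (new)  [load 65/90]
  50 → break 7 (new)  [load 50/90]
  50 → break 8 (new)  [load 50/90]
  45 → break 9 (new)  [load 45/90]
  30 → break 7  [load 80/90]
  20 → break 3  [load 90/90]
  15 → break 2  [load 90/90]
  15 → break 4  [load 80/90]
9 commercial breaks opened.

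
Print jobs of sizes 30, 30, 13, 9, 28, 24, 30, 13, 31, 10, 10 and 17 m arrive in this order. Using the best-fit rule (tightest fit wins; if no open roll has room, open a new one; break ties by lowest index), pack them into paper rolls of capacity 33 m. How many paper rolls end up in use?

  30 → roll 1 (new)  [load 30/33]
  30 → roll 2 (new)  [load 30/33]
  13 → roll 3 (new)  [load 13/33]
  9 → roll 3  [load 22/33]
  28 → roll 4 (new)  [load 28/33]
  24 → roll 5 (new)  [load 24/33]
  30 → roll 6 (new)  [load 30/33]
  13 → roll 7 (new)  [load 13/33]
  31 → roll 8 (new)  [load 31/33]
  10 → roll 3  [load 32/33]
  10 → roll 7  [load 23/33]
  17 → roll 9 (new)  [load 17/33]
9 paper rolls opened.

9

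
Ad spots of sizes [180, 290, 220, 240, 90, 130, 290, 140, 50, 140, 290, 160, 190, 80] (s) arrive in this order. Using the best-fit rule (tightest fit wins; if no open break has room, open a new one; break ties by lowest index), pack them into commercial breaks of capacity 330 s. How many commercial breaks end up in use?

9

  180 → break 1 (new)  [load 180/330]
  290 → break 2 (new)  [load 290/330]
  220 → break 3 (new)  [load 220/330]
  240 → break 4 (new)  [load 240/330]
  90 → break 4  [load 330/330]
  130 → break 1  [load 310/330]
  290 → break 5 (new)  [load 290/330]
  140 → break 6 (new)  [load 140/330]
  50 → break 3  [load 270/330]
  140 → break 6  [load 280/330]
  290 → break 7 (new)  [load 290/330]
  160 → break 8 (new)  [load 160/330]
  190 → break 9 (new)  [load 190/330]
  80 → break 9  [load 270/330]
9 commercial breaks opened.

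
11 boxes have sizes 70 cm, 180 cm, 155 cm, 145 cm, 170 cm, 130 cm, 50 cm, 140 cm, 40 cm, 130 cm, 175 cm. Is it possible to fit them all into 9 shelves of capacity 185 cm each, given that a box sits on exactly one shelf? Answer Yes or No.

Yes

A valid assignment using 9 shelves:
  shelf 1: 180 = 180
  shelf 2: 175 = 175
  shelf 3: 170 = 170
  shelf 4: 155 = 155
  shelf 5: 145 + 40 = 185
  shelf 6: 140 = 140
  shelf 7: 130 + 50 = 180
  shelf 8: 130 = 130
  shelf 9: 70 = 70
Every load is within 185 cm, so 9 shelves suffice.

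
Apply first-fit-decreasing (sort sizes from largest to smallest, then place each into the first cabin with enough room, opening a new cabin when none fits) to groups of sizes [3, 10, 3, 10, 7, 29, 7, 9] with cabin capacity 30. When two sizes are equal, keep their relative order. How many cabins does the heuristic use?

Sorted descending: 29, 10, 10, 9, 7, 7, 3, 3.
  29 → cabin 1 (new)  [load 29/30]
  10 → cabin 2 (new)  [load 10/30]
  10 → cabin 2  [load 20/30]
  9 → cabin 2  [load 29/30]
  7 → cabin 3 (new)  [load 7/30]
  7 → cabin 3  [load 14/30]
  3 → cabin 3  [load 17/30]
  3 → cabin 3  [load 20/30]
3 cabins opened.

3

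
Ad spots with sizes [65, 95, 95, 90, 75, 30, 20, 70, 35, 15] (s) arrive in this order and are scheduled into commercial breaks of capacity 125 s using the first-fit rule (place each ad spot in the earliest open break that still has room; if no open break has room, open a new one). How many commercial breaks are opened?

  65 → break 1 (new)  [load 65/125]
  95 → break 2 (new)  [load 95/125]
  95 → break 3 (new)  [load 95/125]
  90 → break 4 (new)  [load 90/125]
  75 → break 5 (new)  [load 75/125]
  30 → break 1  [load 95/125]
  20 → break 1  [load 115/125]
  70 → break 6 (new)  [load 70/125]
  35 → break 4  [load 125/125]
  15 → break 2  [load 110/125]
6 commercial breaks opened.

6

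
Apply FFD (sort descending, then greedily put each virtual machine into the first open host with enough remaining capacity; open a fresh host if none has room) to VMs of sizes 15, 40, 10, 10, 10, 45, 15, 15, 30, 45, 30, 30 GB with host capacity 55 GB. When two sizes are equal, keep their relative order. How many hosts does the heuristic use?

6

Sorted descending: 45, 45, 40, 30, 30, 30, 15, 15, 15, 10, 10, 10.
  45 → host 1 (new)  [load 45/55]
  45 → host 2 (new)  [load 45/55]
  40 → host 3 (new)  [load 40/55]
  30 → host 4 (new)  [load 30/55]
  30 → host 5 (new)  [load 30/55]
  30 → host 6 (new)  [load 30/55]
  15 → host 3  [load 55/55]
  15 → host 4  [load 45/55]
  15 → host 5  [load 45/55]
  10 → host 1  [load 55/55]
  10 → host 2  [load 55/55]
  10 → host 4  [load 55/55]
6 hosts opened.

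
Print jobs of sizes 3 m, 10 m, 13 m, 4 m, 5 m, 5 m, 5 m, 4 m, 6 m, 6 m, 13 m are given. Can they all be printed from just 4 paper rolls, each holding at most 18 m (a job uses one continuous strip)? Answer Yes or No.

Total = 74 m; ⌈74/18⌉ = 5.
At least 5 paper rolls are required, but only 4 are allowed.

No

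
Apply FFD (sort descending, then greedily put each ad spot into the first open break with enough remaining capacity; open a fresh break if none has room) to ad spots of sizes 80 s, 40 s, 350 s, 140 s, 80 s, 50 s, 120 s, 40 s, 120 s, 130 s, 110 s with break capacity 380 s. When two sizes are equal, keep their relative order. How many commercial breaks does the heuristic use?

Sorted descending: 350, 140, 130, 120, 120, 110, 80, 80, 50, 40, 40.
  350 → break 1 (new)  [load 350/380]
  140 → break 2 (new)  [load 140/380]
  130 → break 2  [load 270/380]
  120 → break 3 (new)  [load 120/380]
  120 → break 3  [load 240/380]
  110 → break 2  [load 380/380]
  80 → break 3  [load 320/380]
  80 → break 4 (new)  [load 80/380]
  50 → break 3  [load 370/380]
  40 → break 4  [load 120/380]
  40 → break 4  [load 160/380]
4 commercial breaks opened.

4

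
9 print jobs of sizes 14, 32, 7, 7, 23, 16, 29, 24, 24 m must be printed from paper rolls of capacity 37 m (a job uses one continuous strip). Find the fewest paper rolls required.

Total = 32 + 29 + 24 + 24 + 23 + 16 + 14 + 7 + 7 = 176 m.
Lower bound: ⌈176/37⌉ = 5 paper rolls.
A packing using 6 paper rolls:
  roll 1: 32 = 32
  roll 2: 29 + 7 = 36
  roll 3: 24 + 7 = 31
  roll 4: 24 = 24
  roll 5: 23 + 14 = 37
  roll 6: 16 = 16
No arrangement into 5 paper rolls stays within capacity, so 6 is optimal.

6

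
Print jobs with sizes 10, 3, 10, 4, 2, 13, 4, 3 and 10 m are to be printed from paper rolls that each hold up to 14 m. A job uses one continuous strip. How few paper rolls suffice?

Total = 13 + 10 + 10 + 10 + 4 + 4 + 3 + 3 + 2 = 59 m.
Lower bound: ⌈59/14⌉ = 5 paper rolls.
A packing using 5 paper rolls:
  roll 1: 13 = 13
  roll 2: 10 + 4 = 14
  roll 3: 10 + 4 = 14
  roll 4: 10 + 3 = 13
  roll 5: 3 + 2 = 5
This matches the lower bound, so 5 is optimal.

5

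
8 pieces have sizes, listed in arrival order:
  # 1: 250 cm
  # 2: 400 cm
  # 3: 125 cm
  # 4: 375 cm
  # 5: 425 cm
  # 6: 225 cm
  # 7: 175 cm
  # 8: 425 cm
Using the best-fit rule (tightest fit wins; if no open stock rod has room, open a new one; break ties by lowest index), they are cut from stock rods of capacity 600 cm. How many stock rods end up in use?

5

  250 → stock rod 1 (new)  [load 250/600]
  400 → stock rod 2 (new)  [load 400/600]
  125 → stock rod 2  [load 525/600]
  375 → stock rod 3 (new)  [load 375/600]
  425 → stock rod 4 (new)  [load 425/600]
  225 → stock rod 3  [load 600/600]
  175 → stock rod 4  [load 600/600]
  425 → stock rod 5 (new)  [load 425/600]
5 stock rods opened.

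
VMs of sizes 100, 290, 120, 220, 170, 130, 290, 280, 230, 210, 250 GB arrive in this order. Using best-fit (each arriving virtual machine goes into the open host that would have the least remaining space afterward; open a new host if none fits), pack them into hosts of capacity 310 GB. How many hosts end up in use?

9

  100 → host 1 (new)  [load 100/310]
  290 → host 2 (new)  [load 290/310]
  120 → host 1  [load 220/310]
  220 → host 3 (new)  [load 220/310]
  170 → host 4 (new)  [load 170/310]
  130 → host 4  [load 300/310]
  290 → host 5 (new)  [load 290/310]
  280 → host 6 (new)  [load 280/310]
  230 → host 7 (new)  [load 230/310]
  210 → host 8 (new)  [load 210/310]
  250 → host 9 (new)  [load 250/310]
9 hosts opened.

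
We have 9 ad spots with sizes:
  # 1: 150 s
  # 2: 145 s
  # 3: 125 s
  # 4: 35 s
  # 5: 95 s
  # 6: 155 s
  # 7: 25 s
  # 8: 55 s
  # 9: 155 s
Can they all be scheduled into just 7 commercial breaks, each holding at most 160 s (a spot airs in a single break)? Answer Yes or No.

A valid assignment using 7 commercial breaks:
  break 1: 155 = 155
  break 2: 155 = 155
  break 3: 150 = 150
  break 4: 145 = 145
  break 5: 125 + 35 = 160
  break 6: 95 + 55 = 150
  break 7: 25 = 25
Every load is within 160 s, so 7 commercial breaks suffice.

Yes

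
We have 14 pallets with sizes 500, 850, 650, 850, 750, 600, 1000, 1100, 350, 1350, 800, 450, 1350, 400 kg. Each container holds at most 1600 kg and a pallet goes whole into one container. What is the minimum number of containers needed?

8

Total = 1350 + 1350 + 1100 + 1000 + 850 + 850 + 800 + 750 + 650 + 600 + 500 + 450 + 400 + 350 = 11000 kg.
Lower bound: ⌈11000/1600⌉ = 7 containers.
A packing using 8 containers:
  container 1: 1350 = 1350
  container 2: 1350 = 1350
  container 3: 1100 + 500 = 1600
  container 4: 1000 + 600 = 1600
  container 5: 850 + 750 = 1600
  container 6: 850 + 650 = 1500
  container 7: 800 + 450 + 350 = 1600
  container 8: 400 = 400
No arrangement into 7 containers stays within capacity, so 8 is optimal.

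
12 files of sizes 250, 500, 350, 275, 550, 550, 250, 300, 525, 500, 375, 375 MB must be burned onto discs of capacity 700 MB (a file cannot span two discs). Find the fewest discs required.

9

Total = 550 + 550 + 525 + 500 + 500 + 375 + 375 + 350 + 300 + 275 + 250 + 250 = 4800 MB.
Lower bound: ⌈4800/700⌉ = 7 discs.
A packing using 9 discs:
  disc 1: 550 = 550
  disc 2: 550 = 550
  disc 3: 525 = 525
  disc 4: 500 = 500
  disc 5: 500 = 500
  disc 6: 375 + 300 = 675
  disc 7: 375 + 275 = 650
  disc 8: 350 + 250 = 600
  disc 9: 250 = 250
No arrangement into 8 discs stays within capacity, so 9 is optimal.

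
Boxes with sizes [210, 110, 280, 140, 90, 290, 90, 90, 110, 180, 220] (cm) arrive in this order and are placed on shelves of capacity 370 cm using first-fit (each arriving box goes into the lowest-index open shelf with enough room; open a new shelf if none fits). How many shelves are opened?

6

  210 → shelf 1 (new)  [load 210/370]
  110 → shelf 1  [load 320/370]
  280 → shelf 2 (new)  [load 280/370]
  140 → shelf 3 (new)  [load 140/370]
  90 → shelf 2  [load 370/370]
  290 → shelf 4 (new)  [load 290/370]
  90 → shelf 3  [load 230/370]
  90 → shelf 3  [load 320/370]
  110 → shelf 5 (new)  [load 110/370]
  180 → shelf 5  [load 290/370]
  220 → shelf 6 (new)  [load 220/370]
6 shelves opened.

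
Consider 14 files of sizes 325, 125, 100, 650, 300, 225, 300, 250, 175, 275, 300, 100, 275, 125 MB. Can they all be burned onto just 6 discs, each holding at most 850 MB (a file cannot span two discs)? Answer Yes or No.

A valid assignment using 5 discs:
  disc 1: 650 + 175 = 825
  disc 2: 325 + 300 + 225 = 850
  disc 3: 300 + 300 + 250 = 850
  disc 4: 275 + 275 + 125 + 125 = 800
  disc 5: 100 + 100 = 200
That uses only 5 ≤ 6, so 6 discs are enough.

Yes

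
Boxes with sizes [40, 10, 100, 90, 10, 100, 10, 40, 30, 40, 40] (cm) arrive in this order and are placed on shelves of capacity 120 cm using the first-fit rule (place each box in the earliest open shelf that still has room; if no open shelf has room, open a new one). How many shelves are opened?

5

  40 → shelf 1 (new)  [load 40/120]
  10 → shelf 1  [load 50/120]
  100 → shelf 2 (new)  [load 100/120]
  90 → shelf 3 (new)  [load 90/120]
  10 → shelf 1  [load 60/120]
  100 → shelf 4 (new)  [load 100/120]
  10 → shelf 1  [load 70/120]
  40 → shelf 1  [load 110/120]
  30 → shelf 3  [load 120/120]
  40 → shelf 5 (new)  [load 40/120]
  40 → shelf 5  [load 80/120]
5 shelves opened.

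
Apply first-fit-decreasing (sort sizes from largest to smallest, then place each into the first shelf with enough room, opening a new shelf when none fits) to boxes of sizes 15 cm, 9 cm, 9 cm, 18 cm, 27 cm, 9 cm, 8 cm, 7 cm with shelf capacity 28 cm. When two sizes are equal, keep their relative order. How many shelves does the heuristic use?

Sorted descending: 27, 18, 15, 9, 9, 9, 8, 7.
  27 → shelf 1 (new)  [load 27/28]
  18 → shelf 2 (new)  [load 18/28]
  15 → shelf 3 (new)  [load 15/28]
  9 → shelf 2  [load 27/28]
  9 → shelf 3  [load 24/28]
  9 → shelf 4 (new)  [load 9/28]
  8 → shelf 4  [load 17/28]
  7 → shelf 4  [load 24/28]
4 shelves opened.

4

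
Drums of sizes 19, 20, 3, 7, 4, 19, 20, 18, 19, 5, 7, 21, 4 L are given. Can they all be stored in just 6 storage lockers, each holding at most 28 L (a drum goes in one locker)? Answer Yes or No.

No

Total = 166 L; ⌈166/28⌉ = 6.
7 drums each exceed half the capacity and cannot share a locker, forcing at least 7 storage lockers.
At least 7 storage lockers are required, but only 6 are allowed.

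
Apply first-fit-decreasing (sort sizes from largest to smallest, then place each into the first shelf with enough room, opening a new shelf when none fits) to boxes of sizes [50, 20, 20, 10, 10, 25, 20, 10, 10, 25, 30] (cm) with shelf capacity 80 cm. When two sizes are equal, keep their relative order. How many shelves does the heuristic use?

3

Sorted descending: 50, 30, 25, 25, 20, 20, 20, 10, 10, 10, 10.
  50 → shelf 1 (new)  [load 50/80]
  30 → shelf 1  [load 80/80]
  25 → shelf 2 (new)  [load 25/80]
  25 → shelf 2  [load 50/80]
  20 → shelf 2  [load 70/80]
  20 → shelf 3 (new)  [load 20/80]
  20 → shelf 3  [load 40/80]
  10 → shelf 2  [load 80/80]
  10 → shelf 3  [load 50/80]
  10 → shelf 3  [load 60/80]
  10 → shelf 3  [load 70/80]
3 shelves opened.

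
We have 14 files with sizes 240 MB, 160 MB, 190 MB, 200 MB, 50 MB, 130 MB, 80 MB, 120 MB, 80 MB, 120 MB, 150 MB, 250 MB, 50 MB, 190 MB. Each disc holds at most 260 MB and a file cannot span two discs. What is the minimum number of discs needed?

Total = 250 + 240 + 200 + 190 + 190 + 160 + 150 + 130 + 120 + 120 + 80 + 80 + 50 + 50 = 2010 MB.
Lower bound: ⌈2010/260⌉ = 8 discs.
A packing using 9 discs:
  disc 1: 250 = 250
  disc 2: 240 = 240
  disc 3: 200 + 50 = 250
  disc 4: 190 + 50 = 240
  disc 5: 190 = 190
  disc 6: 160 + 80 = 240
  disc 7: 150 + 80 = 230
  disc 8: 130 + 120 = 250
  disc 9: 120 = 120
No arrangement into 8 discs stays within capacity, so 9 is optimal.

9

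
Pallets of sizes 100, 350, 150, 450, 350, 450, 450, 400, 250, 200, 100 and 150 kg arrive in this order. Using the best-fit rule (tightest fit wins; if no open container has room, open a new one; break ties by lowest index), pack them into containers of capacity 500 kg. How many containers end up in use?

8

  100 → container 1 (new)  [load 100/500]
  350 → container 1  [load 450/500]
  150 → container 2 (new)  [load 150/500]
  450 → container 3 (new)  [load 450/500]
  350 → container 2  [load 500/500]
  450 → container 4 (new)  [load 450/500]
  450 → container 5 (new)  [load 450/500]
  400 → container 6 (new)  [load 400/500]
  250 → container 7 (new)  [load 250/500]
  200 → container 7  [load 450/500]
  100 → container 6  [load 500/500]
  150 → container 8 (new)  [load 150/500]
8 containers opened.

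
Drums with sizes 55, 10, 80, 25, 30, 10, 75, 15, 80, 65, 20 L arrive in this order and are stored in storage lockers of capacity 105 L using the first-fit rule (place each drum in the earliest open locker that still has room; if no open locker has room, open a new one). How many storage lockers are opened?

  55 → locker 1 (new)  [load 55/105]
  10 → locker 1  [load 65/105]
  80 → locker 2 (new)  [load 80/105]
  25 → locker 1  [load 90/105]
  30 → locker 3 (new)  [load 30/105]
  10 → locker 1  [load 100/105]
  75 → locker 3  [load 105/105]
  15 → locker 2  [load 95/105]
  80 → locker 4 (new)  [load 80/105]
  65 → locker 5 (new)  [load 65/105]
  20 → locker 4  [load 100/105]
5 storage lockers opened.

5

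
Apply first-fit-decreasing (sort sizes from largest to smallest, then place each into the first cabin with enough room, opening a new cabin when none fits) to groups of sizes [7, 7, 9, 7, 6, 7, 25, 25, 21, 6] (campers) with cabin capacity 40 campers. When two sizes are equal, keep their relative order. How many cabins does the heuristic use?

4

Sorted descending: 25, 25, 21, 9, 7, 7, 7, 7, 6, 6.
  25 → cabin 1 (new)  [load 25/40]
  25 → cabin 2 (new)  [load 25/40]
  21 → cabin 3 (new)  [load 21/40]
  9 → cabin 1  [load 34/40]
  7 → cabin 2  [load 32/40]
  7 → cabin 2  [load 39/40]
  7 → cabin 3  [load 28/40]
  7 → cabin 3  [load 35/40]
  6 → cabin 1  [load 40/40]
  6 → cabin 4 (new)  [load 6/40]
4 cabins opened.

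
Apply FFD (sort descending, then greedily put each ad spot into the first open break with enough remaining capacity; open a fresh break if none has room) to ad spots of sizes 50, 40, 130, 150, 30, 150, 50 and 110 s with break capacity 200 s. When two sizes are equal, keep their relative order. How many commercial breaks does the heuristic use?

Sorted descending: 150, 150, 130, 110, 50, 50, 40, 30.
  150 → break 1 (new)  [load 150/200]
  150 → break 2 (new)  [load 150/200]
  130 → break 3 (new)  [load 130/200]
  110 → break 4 (new)  [load 110/200]
  50 → break 1  [load 200/200]
  50 → break 2  [load 200/200]
  40 → break 3  [load 170/200]
  30 → break 3  [load 200/200]
4 commercial breaks opened.

4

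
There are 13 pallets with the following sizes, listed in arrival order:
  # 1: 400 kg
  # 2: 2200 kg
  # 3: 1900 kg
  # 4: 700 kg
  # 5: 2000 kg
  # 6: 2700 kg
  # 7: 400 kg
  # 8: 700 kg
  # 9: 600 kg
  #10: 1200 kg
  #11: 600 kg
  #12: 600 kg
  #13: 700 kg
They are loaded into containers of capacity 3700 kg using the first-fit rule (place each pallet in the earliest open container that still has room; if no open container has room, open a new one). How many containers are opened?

5

  400 → container 1 (new)  [load 400/3700]
  2200 → container 1  [load 2600/3700]
  1900 → container 2 (new)  [load 1900/3700]
  700 → container 1  [load 3300/3700]
  2000 → container 3 (new)  [load 2000/3700]
  2700 → container 4 (new)  [load 2700/3700]
  400 → container 1  [load 3700/3700]
  700 → container 2  [load 2600/3700]
  600 → container 2  [load 3200/3700]
  1200 → container 3  [load 3200/3700]
  600 → container 4  [load 3300/3700]
  600 → container 5 (new)  [load 600/3700]
  700 → container 5  [load 1300/3700]
5 containers opened.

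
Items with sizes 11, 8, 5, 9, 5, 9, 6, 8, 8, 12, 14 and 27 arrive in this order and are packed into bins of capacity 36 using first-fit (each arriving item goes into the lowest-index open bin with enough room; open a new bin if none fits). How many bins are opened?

  11 → bin 1 (new)  [load 11/36]
  8 → bin 1  [load 19/36]
  5 → bin 1  [load 24/36]
  9 → bin 1  [load 33/36]
  5 → bin 2 (new)  [load 5/36]
  9 → bin 2  [load 14/36]
  6 → bin 2  [load 20/36]
  8 → bin 2  [load 28/36]
  8 → bin 2  [load 36/36]
  12 → bin 3 (new)  [load 12/36]
  14 → bin 3  [load 26/36]
  27 → bin 4 (new)  [load 27/36]
4 bins opened.

4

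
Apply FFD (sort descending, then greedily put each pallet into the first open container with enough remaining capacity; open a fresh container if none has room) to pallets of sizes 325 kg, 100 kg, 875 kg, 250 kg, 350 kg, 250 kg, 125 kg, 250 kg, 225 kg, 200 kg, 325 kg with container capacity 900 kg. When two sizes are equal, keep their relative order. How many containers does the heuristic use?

Sorted descending: 875, 350, 325, 325, 250, 250, 250, 225, 200, 125, 100.
  875 → container 1 (new)  [load 875/900]
  350 → container 2 (new)  [load 350/900]
  325 → container 2  [load 675/900]
  325 → container 3 (new)  [load 325/900]
  250 → container 3  [load 575/900]
  250 → container 3  [load 825/900]
  250 → container 4 (new)  [load 250/900]
  225 → container 2  [load 900/900]
  200 → container 4  [load 450/900]
  125 → container 4  [load 575/900]
  100 → container 4  [load 675/900]
4 containers opened.

4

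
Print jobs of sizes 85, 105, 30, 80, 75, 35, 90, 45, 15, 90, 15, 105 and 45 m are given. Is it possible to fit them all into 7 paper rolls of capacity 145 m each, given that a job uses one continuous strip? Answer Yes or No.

Yes

A valid assignment using 7 paper rolls:
  roll 1: 105 + 35 = 140
  roll 2: 105 + 30 = 135
  roll 3: 90 + 45 = 135
  roll 4: 90 + 45 = 135
  roll 5: 85 + 15 + 15 = 115
  roll 6: 80 = 80
  roll 7: 75 = 75
Every load is within 145 m, so 7 paper rolls suffice.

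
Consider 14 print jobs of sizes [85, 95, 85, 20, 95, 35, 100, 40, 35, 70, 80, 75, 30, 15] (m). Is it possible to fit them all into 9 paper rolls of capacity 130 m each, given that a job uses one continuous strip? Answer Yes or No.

Yes

A valid assignment using 8 paper rolls:
  roll 1: 100 + 30 = 130
  roll 2: 95 + 35 = 130
  roll 3: 95 + 35 = 130
  roll 4: 85 + 40 = 125
  roll 5: 85 + 20 + 15 = 120
  roll 6: 80 = 80
  roll 7: 75 = 75
  roll 8: 70 = 70
That uses only 8 ≤ 9, so 9 paper rolls are enough.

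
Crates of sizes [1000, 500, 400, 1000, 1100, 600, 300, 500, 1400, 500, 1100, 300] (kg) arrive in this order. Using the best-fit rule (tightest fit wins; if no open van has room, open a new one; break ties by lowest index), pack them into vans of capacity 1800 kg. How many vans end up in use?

  1000 → van 1 (new)  [load 1000/1800]
  500 → van 1  [load 1500/1800]
  400 → van 2 (new)  [load 400/1800]
  1000 → van 2  [load 1400/1800]
  1100 → van 3 (new)  [load 1100/1800]
  600 → van 3  [load 1700/1800]
  300 → van 1  [load 1800/1800]
  500 → van 4 (new)  [load 500/1800]
  1400 → van 5 (new)  [load 1400/1800]
  500 → van 4  [load 1000/1800]
  1100 → van 6 (new)  [load 1100/1800]
  300 → van 2  [load 1700/1800]
6 vans opened.

6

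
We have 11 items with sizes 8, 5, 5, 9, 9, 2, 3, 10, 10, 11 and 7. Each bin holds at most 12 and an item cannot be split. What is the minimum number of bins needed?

Total = 11 + 10 + 10 + 9 + 9 + 8 + 7 + 5 + 5 + 3 + 2 = 79.
Lower bound: ⌈79/12⌉ = 7 bins.
A packing using 8 bins:
  bin 1: 11 = 11
  bin 2: 10 + 2 = 12
  bin 3: 10 = 10
  bin 4: 9 + 3 = 12
  bin 5: 9 = 9
  bin 6: 8 = 8
  bin 7: 7 + 5 = 12
  bin 8: 5 = 5
No arrangement into 7 bins stays within capacity, so 8 is optimal.

8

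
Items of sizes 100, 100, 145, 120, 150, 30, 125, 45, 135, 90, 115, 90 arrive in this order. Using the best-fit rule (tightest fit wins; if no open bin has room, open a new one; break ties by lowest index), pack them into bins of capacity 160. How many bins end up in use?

10

  100 → bin 1 (new)  [load 100/160]
  100 → bin 2 (new)  [load 100/160]
  145 → bin 3 (new)  [load 145/160]
  120 → bin 4 (new)  [load 120/160]
  150 → bin 5 (new)  [load 150/160]
  30 → bin 4  [load 150/160]
  125 → bin 6 (new)  [load 125/160]
  45 → bin 1  [load 145/160]
  135 → bin 7 (new)  [load 135/160]
  90 → bin 8 (new)  [load 90/160]
  115 → bin 9 (new)  [load 115/160]
  90 → bin 10 (new)  [load 90/160]
10 bins opened.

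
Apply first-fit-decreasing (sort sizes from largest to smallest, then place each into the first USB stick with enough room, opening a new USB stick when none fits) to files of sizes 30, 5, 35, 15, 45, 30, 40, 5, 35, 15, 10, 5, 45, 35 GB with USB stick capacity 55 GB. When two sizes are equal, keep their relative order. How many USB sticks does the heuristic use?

Sorted descending: 45, 45, 40, 35, 35, 35, 30, 30, 15, 15, 10, 5, 5, 5.
  45 → USB stick 1 (new)  [load 45/55]
  45 → USB stick 2 (new)  [load 45/55]
  40 → USB stick 3 (new)  [load 40/55]
  35 → USB stick 4 (new)  [load 35/55]
  35 → USB stick 5 (new)  [load 35/55]
  35 → USB stick 6 (new)  [load 35/55]
  30 → USB stick 7 (new)  [load 30/55]
  30 → USB stick 8 (new)  [load 30/55]
  15 → USB stick 3  [load 55/55]
  15 → USB stick 4  [load 50/55]
  10 → USB stick 1  [load 55/55]
  5 → USB stick 2  [load 50/55]
  5 → USB stick 2  [load 55/55]
  5 → USB stick 4  [load 55/55]
8 USB sticks opened.

8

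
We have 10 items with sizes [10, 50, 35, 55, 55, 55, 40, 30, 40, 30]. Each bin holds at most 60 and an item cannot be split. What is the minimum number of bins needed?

8

Total = 55 + 55 + 55 + 50 + 40 + 40 + 35 + 30 + 30 + 10 = 400.
Lower bound: ⌈400/60⌉ = 7 bins.
A packing using 8 bins:
  bin 1: 55 = 55
  bin 2: 55 = 55
  bin 3: 55 = 55
  bin 4: 50 + 10 = 60
  bin 5: 40 = 40
  bin 6: 40 = 40
  bin 7: 35 = 35
  bin 8: 30 + 30 = 60
No arrangement into 7 bins stays within capacity, so 8 is optimal.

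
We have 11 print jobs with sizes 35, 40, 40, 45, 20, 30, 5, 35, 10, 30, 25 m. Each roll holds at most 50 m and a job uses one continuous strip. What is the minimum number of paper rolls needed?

Total = 45 + 40 + 40 + 35 + 35 + 30 + 30 + 25 + 20 + 10 + 5 = 315 m.
Lower bound: ⌈315/50⌉ = 7 paper rolls.
A packing using 8 paper rolls:
  roll 1: 45 + 5 = 50
  roll 2: 40 + 10 = 50
  roll 3: 40 = 40
  roll 4: 35 = 35
  roll 5: 35 = 35
  roll 6: 30 + 20 = 50
  roll 7: 30 = 30
  roll 8: 25 = 25
No arrangement into 7 paper rolls stays within capacity, so 8 is optimal.

8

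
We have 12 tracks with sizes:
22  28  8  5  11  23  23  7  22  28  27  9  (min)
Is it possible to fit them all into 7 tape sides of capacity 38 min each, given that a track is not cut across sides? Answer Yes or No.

A valid assignment using 7 tape sides:
  side 1: 28 + 9 = 37
  side 2: 28 + 8 = 36
  side 3: 27 + 11 = 38
  side 4: 23 + 7 + 5 = 35
  side 5: 23 = 23
  side 6: 22 = 22
  side 7: 22 = 22
Every load is within 38 min, so 7 tape sides suffice.

Yes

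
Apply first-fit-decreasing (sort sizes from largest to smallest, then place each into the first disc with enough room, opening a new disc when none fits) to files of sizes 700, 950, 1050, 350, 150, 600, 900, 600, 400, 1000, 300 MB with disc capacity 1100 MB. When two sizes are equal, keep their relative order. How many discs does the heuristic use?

Sorted descending: 1050, 1000, 950, 900, 700, 600, 600, 400, 350, 300, 150.
  1050 → disc 1 (new)  [load 1050/1100]
  1000 → disc 2 (new)  [load 1000/1100]
  950 → disc 3 (new)  [load 950/1100]
  900 → disc 4 (new)  [load 900/1100]
  700 → disc 5 (new)  [load 700/1100]
  600 → disc 6 (new)  [load 600/1100]
  600 → disc 7 (new)  [load 600/1100]
  400 → disc 5  [load 1100/1100]
  350 → disc 6  [load 950/1100]
  300 → disc 7  [load 900/1100]
  150 → disc 3  [load 1100/1100]
7 discs opened.

7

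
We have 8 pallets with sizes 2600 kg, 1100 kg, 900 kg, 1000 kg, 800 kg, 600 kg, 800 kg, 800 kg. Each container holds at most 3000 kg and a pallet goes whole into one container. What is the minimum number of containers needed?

3

Total = 2600 + 1100 + 1000 + 900 + 800 + 800 + 800 + 600 = 8600 kg.
Lower bound: ⌈8600/3000⌉ = 3 containers.
A packing using 3 containers:
  container 1: 2600 = 2600
  container 2: 1100 + 1000 + 900 = 3000
  container 3: 800 + 800 + 800 + 600 = 3000
This matches the lower bound, so 3 is optimal.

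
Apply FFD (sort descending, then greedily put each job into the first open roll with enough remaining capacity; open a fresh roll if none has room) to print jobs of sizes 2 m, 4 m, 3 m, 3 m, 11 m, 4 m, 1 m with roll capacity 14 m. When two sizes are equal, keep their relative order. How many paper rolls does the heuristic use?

Sorted descending: 11, 4, 4, 3, 3, 2, 1.
  11 → roll 1 (new)  [load 11/14]
  4 → roll 2 (new)  [load 4/14]
  4 → roll 2  [load 8/14]
  3 → roll 1  [load 14/14]
  3 → roll 2  [load 11/14]
  2 → roll 2  [load 13/14]
  1 → roll 2  [load 14/14]
2 paper rolls opened.

2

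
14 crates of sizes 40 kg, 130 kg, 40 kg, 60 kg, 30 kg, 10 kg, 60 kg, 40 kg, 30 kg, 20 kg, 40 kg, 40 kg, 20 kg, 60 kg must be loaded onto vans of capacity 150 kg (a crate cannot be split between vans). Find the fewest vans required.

Total = 130 + 60 + 60 + 60 + 40 + 40 + 40 + 40 + 40 + 30 + 30 + 20 + 20 + 10 = 620 kg.
Lower bound: ⌈620/150⌉ = 5 vans.
A packing using 5 vans:
  van 1: 130 + 20 = 150
  van 2: 60 + 60 + 30 = 150
  van 3: 60 + 40 + 40 + 10 = 150
  van 4: 40 + 40 + 40 + 30 = 150
  van 5: 20 = 20
This matches the lower bound, so 5 is optimal.

5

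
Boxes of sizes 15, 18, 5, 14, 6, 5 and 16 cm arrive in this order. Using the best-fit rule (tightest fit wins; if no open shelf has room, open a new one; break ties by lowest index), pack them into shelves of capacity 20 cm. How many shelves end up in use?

5

  15 → shelf 1 (new)  [load 15/20]
  18 → shelf 2 (new)  [load 18/20]
  5 → shelf 1  [load 20/20]
  14 → shelf 3 (new)  [load 14/20]
  6 → shelf 3  [load 20/20]
  5 → shelf 4 (new)  [load 5/20]
  16 → shelf 5 (new)  [load 16/20]
5 shelves opened.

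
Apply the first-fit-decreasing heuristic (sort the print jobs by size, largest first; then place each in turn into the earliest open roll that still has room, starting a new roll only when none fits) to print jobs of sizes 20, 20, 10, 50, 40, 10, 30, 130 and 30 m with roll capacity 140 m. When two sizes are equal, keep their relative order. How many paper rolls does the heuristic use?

3

Sorted descending: 130, 50, 40, 30, 30, 20, 20, 10, 10.
  130 → roll 1 (new)  [load 130/140]
  50 → roll 2 (new)  [load 50/140]
  40 → roll 2  [load 90/140]
  30 → roll 2  [load 120/140]
  30 → roll 3 (new)  [load 30/140]
  20 → roll 2  [load 140/140]
  20 → roll 3  [load 50/140]
  10 → roll 1  [load 140/140]
  10 → roll 3  [load 60/140]
3 paper rolls opened.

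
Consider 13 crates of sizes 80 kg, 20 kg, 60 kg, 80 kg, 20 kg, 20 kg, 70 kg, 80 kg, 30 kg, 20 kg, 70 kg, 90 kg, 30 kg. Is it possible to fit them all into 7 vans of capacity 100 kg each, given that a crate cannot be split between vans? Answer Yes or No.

Yes

A valid assignment using 7 vans:
  van 1: 90 = 90
  van 2: 80 + 20 = 100
  van 3: 80 + 20 = 100
  van 4: 80 + 20 = 100
  van 5: 70 + 30 = 100
  van 6: 70 + 30 = 100
  van 7: 60 + 20 = 80
Every load is within 100 kg, so 7 vans suffice.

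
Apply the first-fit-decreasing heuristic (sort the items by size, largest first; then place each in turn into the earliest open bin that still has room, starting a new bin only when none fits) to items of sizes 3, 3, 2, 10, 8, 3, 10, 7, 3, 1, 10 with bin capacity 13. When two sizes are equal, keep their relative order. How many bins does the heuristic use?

5

Sorted descending: 10, 10, 10, 8, 7, 3, 3, 3, 3, 2, 1.
  10 → bin 1 (new)  [load 10/13]
  10 → bin 2 (new)  [load 10/13]
  10 → bin 3 (new)  [load 10/13]
  8 → bin 4 (new)  [load 8/13]
  7 → bin 5 (new)  [load 7/13]
  3 → bin 1  [load 13/13]
  3 → bin 2  [load 13/13]
  3 → bin 3  [load 13/13]
  3 → bin 4  [load 11/13]
  2 → bin 4  [load 13/13]
  1 → bin 5  [load 8/13]
5 bins opened.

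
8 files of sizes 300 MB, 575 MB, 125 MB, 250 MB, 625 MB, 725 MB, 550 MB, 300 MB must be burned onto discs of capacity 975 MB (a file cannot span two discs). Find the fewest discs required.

Total = 725 + 625 + 575 + 550 + 300 + 300 + 250 + 125 = 3450 MB.
Lower bound: ⌈3450/975⌉ = 4 discs.
A packing using 4 discs:
  disc 1: 725 + 250 = 975
  disc 2: 625 + 300 = 925
  disc 3: 575 + 300 = 875
  disc 4: 550 + 125 = 675
This matches the lower bound, so 4 is optimal.

4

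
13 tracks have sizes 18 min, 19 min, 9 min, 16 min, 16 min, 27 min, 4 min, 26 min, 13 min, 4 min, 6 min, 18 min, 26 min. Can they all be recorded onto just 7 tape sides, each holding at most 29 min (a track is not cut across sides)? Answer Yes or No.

Total = 202 min; ⌈202/29⌉ = 7.
8 tracks each exceed half the capacity and cannot share a side, forcing at least 8 tape sides.
At least 8 tape sides are required, but only 7 are allowed.

No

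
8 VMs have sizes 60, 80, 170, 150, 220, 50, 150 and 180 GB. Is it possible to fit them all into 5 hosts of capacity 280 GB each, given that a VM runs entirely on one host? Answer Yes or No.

A valid assignment using 5 hosts:
  host 1: 220 + 60 = 280
  host 2: 180 + 80 = 260
  host 3: 170 + 50 = 220
  host 4: 150 = 150
  host 5: 150 = 150
Every load is within 280 GB, so 5 hosts suffice.

Yes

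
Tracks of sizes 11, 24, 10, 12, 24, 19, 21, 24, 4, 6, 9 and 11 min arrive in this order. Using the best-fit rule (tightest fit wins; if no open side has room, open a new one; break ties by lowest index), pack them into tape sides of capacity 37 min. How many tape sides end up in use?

  11 → side 1 (new)  [load 11/37]
  24 → side 1  [load 35/37]
  10 → side 2 (new)  [load 10/37]
  12 → side 2  [load 22/37]
  24 → side 3 (new)  [load 24/37]
  19 → side 4 (new)  [load 19/37]
  21 → side 5 (new)  [load 21/37]
  24 → side 6 (new)  [load 24/37]
  4 → side 3  [load 28/37]
  6 → side 3  [load 34/37]
  9 → side 6  [load 33/37]
  11 → side 2  [load 33/37]
6 tape sides opened.

6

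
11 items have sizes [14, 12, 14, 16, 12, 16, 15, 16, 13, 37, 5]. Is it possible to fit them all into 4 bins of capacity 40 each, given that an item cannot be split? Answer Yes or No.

No

Total = 170; ⌈170/40⌉ = 5.
At least 5 bins are required, but only 4 are allowed.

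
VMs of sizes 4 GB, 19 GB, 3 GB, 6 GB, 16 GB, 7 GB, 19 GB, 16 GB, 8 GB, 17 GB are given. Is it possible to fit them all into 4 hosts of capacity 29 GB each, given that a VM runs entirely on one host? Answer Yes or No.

No

Total = 115 GB; ⌈115/29⌉ = 4.
5 VMs each exceed half the capacity and cannot share a host, forcing at least 5 hosts.
At least 5 hosts are required, but only 4 are allowed.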